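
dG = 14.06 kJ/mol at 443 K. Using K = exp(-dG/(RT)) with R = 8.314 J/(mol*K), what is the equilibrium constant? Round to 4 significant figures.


dG is in kJ/mol; multiply by 1000 to match R in J/(mol*K).
RT = 8.314 * 443 = 3683.102 J/mol
exponent = -dG*1000 / (RT) = -(14.06*1000) / 3683.102 = -3.81743433
K = exp(-3.81743433)
K = 0.021984133, rounded to 4 significant figures:

0.02198


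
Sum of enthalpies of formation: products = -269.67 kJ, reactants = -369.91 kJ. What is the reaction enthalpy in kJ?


dH_rxn = sum(dH_f products) - sum(dH_f reactants)
dH_rxn = -269.67 - (-369.91)
dH_rxn = 100.24 kJ:

100.24 kJ


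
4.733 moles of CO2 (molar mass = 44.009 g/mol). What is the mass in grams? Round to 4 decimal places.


mass = n * M
mass = 4.733 * 44.009
mass = 208.294597 g, rounded to 4 dp:

208.2946 g


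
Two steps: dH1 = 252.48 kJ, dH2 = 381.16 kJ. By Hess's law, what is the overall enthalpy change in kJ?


Hess's law: enthalpy is a state function, so add the step enthalpies.
dH_total = dH1 + dH2 = 252.48 + (381.16)
dH_total = 633.64 kJ:

633.64 kJ


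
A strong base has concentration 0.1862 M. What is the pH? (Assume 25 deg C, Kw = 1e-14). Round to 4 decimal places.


A strong base dissociates completely, so [OH-] equals the given concentration.
pOH = -log10([OH-]) = -log10(0.1862) = 0.73002
pH = 14 - pOH = 14 - 0.73002
pH = 13.26998, rounded to 4 dp:

13.2700


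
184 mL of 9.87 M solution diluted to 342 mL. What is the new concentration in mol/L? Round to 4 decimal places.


Dilution: M1*V1 = M2*V2, solve for M2.
M2 = M1*V1 / V2
M2 = 9.87 * 184 / 342
M2 = 1816.08 / 342
M2 = 5.31017544 mol/L, rounded to 4 dp:

5.3102 mol/L


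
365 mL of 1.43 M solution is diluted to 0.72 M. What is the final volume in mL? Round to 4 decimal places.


Dilution: M1*V1 = M2*V2, solve for V2.
V2 = M1*V1 / M2
V2 = 1.43 * 365 / 0.72
V2 = 521.95 / 0.72
V2 = 724.93055556 mL, rounded to 4 dp:

724.9306 mL


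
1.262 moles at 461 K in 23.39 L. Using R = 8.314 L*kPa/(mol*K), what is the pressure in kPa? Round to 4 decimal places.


PV = nRT, solve for P = nRT / V.
nRT = 1.262 * 8.314 * 461 = 4836.9355
P = 4836.9355 / 23.39
P = 206.79501924 kPa, rounded to 4 dp:

206.7950 kPa


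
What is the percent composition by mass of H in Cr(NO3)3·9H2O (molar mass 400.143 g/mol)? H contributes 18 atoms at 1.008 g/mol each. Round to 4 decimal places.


pct = 100 * (n_elem * M_elem) / M_total
mass_contribution = 18 * 1.008 = 18.144 g/mol
pct = 100 * 18.144 / 400.143
pct = 4.53437896 %, rounded to 4 dp:

4.5344 %


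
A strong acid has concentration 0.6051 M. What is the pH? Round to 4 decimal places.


A strong acid dissociates completely, so [H+] equals the given concentration.
pH = -log10([H+]) = -log10(0.6051)
pH = 0.21817285, rounded to 4 dp:

0.2182


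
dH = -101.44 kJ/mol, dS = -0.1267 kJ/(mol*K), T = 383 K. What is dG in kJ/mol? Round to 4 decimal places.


Gibbs: dG = dH - T*dS (consistent units, dS already in kJ/(mol*K)).
T*dS = 383 * -0.1267 = -48.5261
dG = -101.44 - (-48.5261)
dG = -52.9139 kJ/mol, rounded to 4 dp:

-52.9139 kJ/mol


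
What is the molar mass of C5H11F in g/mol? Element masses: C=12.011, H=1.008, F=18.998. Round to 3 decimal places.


M = sum(count * atomic_mass) over atoms.
M = 5*12.011 + 11*1.008 + 1*18.998
M = 60.055 + 11.088 + 18.998
M = 90.141 g/mol, rounded to 3 dp:

90.141 g/mol


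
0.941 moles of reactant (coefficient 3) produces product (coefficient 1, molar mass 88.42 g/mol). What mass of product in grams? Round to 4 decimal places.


Use the coefficient ratio to convert reactant moles to product moles, then multiply by the product's molar mass.
moles_P = moles_R * (coeff_P / coeff_R) = 0.941 * (1/3) = 0.313667
mass_P = moles_P * M_P = 0.313667 * 88.42
mass_P = 27.73443614 g, rounded to 4 dp:

27.7344 g


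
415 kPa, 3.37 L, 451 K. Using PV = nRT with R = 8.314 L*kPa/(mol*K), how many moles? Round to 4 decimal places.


PV = nRT, solve for n = PV / (RT).
PV = 415 * 3.37 = 1398.55
RT = 8.314 * 451 = 3749.614
n = 1398.55 / 3749.614
n = 0.37298506 mol, rounded to 4 dp:

0.3730 mol


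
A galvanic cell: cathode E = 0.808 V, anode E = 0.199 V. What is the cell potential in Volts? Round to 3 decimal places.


Standard cell potential: E_cell = E_cathode - E_anode.
E_cell = 0.808 - (0.199)
E_cell = 0.609 V, rounded to 3 dp:

0.609 V


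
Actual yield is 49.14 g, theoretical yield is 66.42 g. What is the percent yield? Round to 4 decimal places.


% yield = 100 * actual / theoretical
% yield = 100 * 49.14 / 66.42
% yield = 73.98373984 %, rounded to 4 dp:

73.9837 %


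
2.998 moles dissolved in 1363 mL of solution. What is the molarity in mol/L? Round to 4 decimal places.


Convert volume to liters: V_L = V_mL / 1000.
V_L = 1363 / 1000 = 1.363 L
M = n / V_L = 2.998 / 1.363
M = 2.19955979 mol/L, rounded to 4 dp:

2.1996 mol/L


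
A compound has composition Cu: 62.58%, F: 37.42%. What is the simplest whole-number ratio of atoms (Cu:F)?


Assume 100 g of compound, divide each mass% by atomic mass to get moles, then normalize by the smallest to get a raw atom ratio.
Moles per 100 g: Cu: 62.58/63.546 = 0.9848, F: 37.42/18.998 = 1.9697
Raw ratio (divide by min = 0.9848): Cu: 1.0, F: 2.0
Multiply by 1 to clear fractions: Cu: 1.0 ~= 1, F: 2.0 ~= 2
Reduce by GCD to get the simplest whole-number ratio:

1:2


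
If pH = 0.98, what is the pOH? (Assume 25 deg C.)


At 25 deg C, pH + pOH = 14.
pOH = 14 - pH = 14 - 0.98
pOH = 13.02:

13.02


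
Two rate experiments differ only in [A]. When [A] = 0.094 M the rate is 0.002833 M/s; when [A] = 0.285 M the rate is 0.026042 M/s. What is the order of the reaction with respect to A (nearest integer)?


Rate is proportional to [A]^n, so rate2/rate1 = ([A]2/[A]1)^n. Take logs to solve for n.
rate2/rate1 = 0.026042 / 0.002833 = 9.1924
[A]2/[A]1 = 0.285 / 0.094 = 3.0319
n = ln(9.1924) / ln(3.0319) = 2.0
Nearest integer order:

2


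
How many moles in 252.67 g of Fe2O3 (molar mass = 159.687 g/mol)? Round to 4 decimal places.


n = mass / M
n = 252.67 / 159.687
n = 1.58228284 mol, rounded to 4 dp:

1.5823 mol


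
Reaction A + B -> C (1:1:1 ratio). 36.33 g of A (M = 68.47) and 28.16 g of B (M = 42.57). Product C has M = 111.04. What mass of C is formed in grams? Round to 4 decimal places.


Find moles of each reactant; the smaller value is the limiting reagent in a 1:1:1 reaction, so moles_C equals moles of the limiter.
n_A = mass_A / M_A = 36.33 / 68.47 = 0.530597 mol
n_B = mass_B / M_B = 28.16 / 42.57 = 0.661499 mol
Limiting reagent: A (smaller), n_limiting = 0.530597 mol
mass_C = n_limiting * M_C = 0.530597 * 111.04
mass_C = 58.91749088 g, rounded to 4 dp:

58.9175 g


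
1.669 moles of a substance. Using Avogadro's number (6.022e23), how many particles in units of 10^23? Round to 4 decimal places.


N = n * NA, then divide by 1e23 for the requested units.
N / 1e23 = n * 6.022
N / 1e23 = 1.669 * 6.022
N / 1e23 = 10.050718, rounded to 4 dp:

10.0507


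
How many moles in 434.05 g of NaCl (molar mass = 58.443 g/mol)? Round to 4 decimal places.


n = mass / M
n = 434.05 / 58.443
n = 7.42689458 mol, rounded to 4 dp:

7.4269 mol


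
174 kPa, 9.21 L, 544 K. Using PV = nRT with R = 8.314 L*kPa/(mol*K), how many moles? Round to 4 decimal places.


PV = nRT, solve for n = PV / (RT).
PV = 174 * 9.21 = 1602.54
RT = 8.314 * 544 = 4522.816
n = 1602.54 / 4522.816
n = 0.3543235 mol, rounded to 4 dp:

0.3543 mol


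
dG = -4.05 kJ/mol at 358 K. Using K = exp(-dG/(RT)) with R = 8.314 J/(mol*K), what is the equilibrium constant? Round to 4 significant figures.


dG is in kJ/mol; multiply by 1000 to match R in J/(mol*K).
RT = 8.314 * 358 = 2976.412 J/mol
exponent = -dG*1000 / (RT) = -(-4.05*1000) / 2976.412 = 1.36069872
K = exp(1.36069872)
K = 3.8989166, rounded to 4 significant figures:

3.899


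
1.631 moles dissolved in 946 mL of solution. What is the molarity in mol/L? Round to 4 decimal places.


Convert volume to liters: V_L = V_mL / 1000.
V_L = 946 / 1000 = 0.946 L
M = n / V_L = 1.631 / 0.946
M = 1.72410148 mol/L, rounded to 4 dp:

1.7241 mol/L


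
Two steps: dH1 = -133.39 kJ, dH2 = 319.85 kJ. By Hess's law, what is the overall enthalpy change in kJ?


Hess's law: enthalpy is a state function, so add the step enthalpies.
dH_total = dH1 + dH2 = -133.39 + (319.85)
dH_total = 186.46 kJ:

186.46 kJ


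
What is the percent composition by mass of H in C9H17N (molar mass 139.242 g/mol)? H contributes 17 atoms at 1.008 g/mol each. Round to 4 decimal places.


pct = 100 * (n_elem * M_elem) / M_total
mass_contribution = 17 * 1.008 = 17.136 g/mol
pct = 100 * 17.136 / 139.242
pct = 12.30663162 %, rounded to 4 dp:

12.3066 %


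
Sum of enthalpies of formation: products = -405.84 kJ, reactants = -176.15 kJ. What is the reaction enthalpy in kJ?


dH_rxn = sum(dH_f products) - sum(dH_f reactants)
dH_rxn = -405.84 - (-176.15)
dH_rxn = -229.69 kJ:

-229.69 kJ


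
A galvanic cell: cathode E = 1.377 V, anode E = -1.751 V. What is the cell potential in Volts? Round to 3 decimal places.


Standard cell potential: E_cell = E_cathode - E_anode.
E_cell = 1.377 - (-1.751)
E_cell = 3.128 V, rounded to 3 dp:

3.128 V


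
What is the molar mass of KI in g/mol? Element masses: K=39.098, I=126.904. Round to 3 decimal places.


M = sum(count * atomic_mass) over atoms.
M = 1*39.098 + 1*126.904
M = 39.098 + 126.904
M = 166.002 g/mol, rounded to 3 dp:

166.002 g/mol


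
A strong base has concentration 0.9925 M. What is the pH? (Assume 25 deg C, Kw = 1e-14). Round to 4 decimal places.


A strong base dissociates completely, so [OH-] equals the given concentration.
pOH = -log10([OH-]) = -log10(0.9925) = 0.003269
pH = 14 - pOH = 14 - 0.003269
pH = 13.996731, rounded to 4 dp:

13.9967


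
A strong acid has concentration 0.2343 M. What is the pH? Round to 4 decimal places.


A strong acid dissociates completely, so [H+] equals the given concentration.
pH = -log10([H+]) = -log10(0.2343)
pH = 0.63022771, rounded to 4 dp:

0.6302


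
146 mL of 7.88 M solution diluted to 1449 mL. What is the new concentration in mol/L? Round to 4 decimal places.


Dilution: M1*V1 = M2*V2, solve for M2.
M2 = M1*V1 / V2
M2 = 7.88 * 146 / 1449
M2 = 1150.48 / 1449
M2 = 0.79398206 mol/L, rounded to 4 dp:

0.7940 mol/L


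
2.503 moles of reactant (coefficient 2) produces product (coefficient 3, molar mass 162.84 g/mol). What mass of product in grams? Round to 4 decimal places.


Use the coefficient ratio to convert reactant moles to product moles, then multiply by the product's molar mass.
moles_P = moles_R * (coeff_P / coeff_R) = 2.503 * (3/2) = 3.7545
mass_P = moles_P * M_P = 3.7545 * 162.84
mass_P = 611.38278 g, rounded to 4 dp:

611.3828 g


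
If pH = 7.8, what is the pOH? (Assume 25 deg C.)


At 25 deg C, pH + pOH = 14.
pOH = 14 - pH = 14 - 7.8
pOH = 6.2:

6.20


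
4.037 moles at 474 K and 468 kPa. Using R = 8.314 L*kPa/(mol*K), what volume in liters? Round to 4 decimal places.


PV = nRT, solve for V = nRT / P.
nRT = 4.037 * 8.314 * 474 = 15909.1549
V = 15909.1549 / 468
V = 33.99392073 L, rounded to 4 dp:

33.9939 L


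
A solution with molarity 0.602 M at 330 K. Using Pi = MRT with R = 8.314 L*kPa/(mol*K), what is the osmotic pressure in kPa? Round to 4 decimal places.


Osmotic pressure (van't Hoff): Pi = M*R*T.
RT = 8.314 * 330 = 2743.62
Pi = 0.602 * 2743.62
Pi = 1651.65924 kPa, rounded to 4 dp:

1651.6592 kPa


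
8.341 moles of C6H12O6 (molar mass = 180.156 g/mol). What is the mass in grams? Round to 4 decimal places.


mass = n * M
mass = 8.341 * 180.156
mass = 1502.681196 g, rounded to 4 dp:

1502.6812 g


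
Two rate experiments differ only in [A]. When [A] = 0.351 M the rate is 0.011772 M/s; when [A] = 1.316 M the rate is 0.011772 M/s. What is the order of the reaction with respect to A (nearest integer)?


Rate is proportional to [A]^n, so rate2/rate1 = ([A]2/[A]1)^n. Take logs to solve for n.
rate2/rate1 = 0.011772 / 0.011772 = 1.0
[A]2/[A]1 = 1.316 / 0.351 = 3.7493
n = ln(1.0) / ln(3.7493) = 0.0
Nearest integer order:

0


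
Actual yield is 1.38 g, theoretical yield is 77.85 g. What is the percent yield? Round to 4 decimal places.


% yield = 100 * actual / theoretical
% yield = 100 * 1.38 / 77.85
% yield = 1.77263969 %, rounded to 4 dp:

1.7726 %


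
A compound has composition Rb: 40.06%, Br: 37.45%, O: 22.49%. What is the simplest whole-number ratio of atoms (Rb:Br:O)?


Assume 100 g of compound, divide each mass% by atomic mass to get moles, then normalize by the smallest to get a raw atom ratio.
Moles per 100 g: Rb: 40.06/85.468 = 0.4687, Br: 37.45/79.904 = 0.4687, O: 22.49/15.999 = 1.4057
Raw ratio (divide by min = 0.4687): Rb: 1.0, Br: 1.0, O: 2.999
Multiply by 1 to clear fractions: Rb: 1.0 ~= 1, Br: 1.0 ~= 1, O: 2.999 ~= 3
Reduce by GCD to get the simplest whole-number ratio:

1:1:3


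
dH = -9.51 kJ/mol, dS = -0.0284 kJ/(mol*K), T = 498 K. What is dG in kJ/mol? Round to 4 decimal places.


Gibbs: dG = dH - T*dS (consistent units, dS already in kJ/(mol*K)).
T*dS = 498 * -0.0284 = -14.1432
dG = -9.51 - (-14.1432)
dG = 4.6332 kJ/mol, rounded to 4 dp:

4.6332 kJ/mol


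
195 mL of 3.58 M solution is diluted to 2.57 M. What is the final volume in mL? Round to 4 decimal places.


Dilution: M1*V1 = M2*V2, solve for V2.
V2 = M1*V1 / M2
V2 = 3.58 * 195 / 2.57
V2 = 698.1 / 2.57
V2 = 271.63424125 mL, rounded to 4 dp:

271.6342 mL


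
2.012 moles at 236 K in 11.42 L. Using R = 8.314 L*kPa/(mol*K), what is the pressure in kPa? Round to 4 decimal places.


PV = nRT, solve for P = nRT / V.
nRT = 2.012 * 8.314 * 236 = 3947.7532
P = 3947.7532 / 11.42
P = 345.68767075 kPa, rounded to 4 dp:

345.6877 kPa


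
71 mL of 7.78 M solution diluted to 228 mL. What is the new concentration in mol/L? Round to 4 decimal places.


Dilution: M1*V1 = M2*V2, solve for M2.
M2 = M1*V1 / V2
M2 = 7.78 * 71 / 228
M2 = 552.38 / 228
M2 = 2.4227193 mol/L, rounded to 4 dp:

2.4227 mol/L


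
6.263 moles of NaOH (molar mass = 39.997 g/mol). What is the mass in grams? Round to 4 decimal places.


mass = n * M
mass = 6.263 * 39.997
mass = 250.501211 g, rounded to 4 dp:

250.5012 g


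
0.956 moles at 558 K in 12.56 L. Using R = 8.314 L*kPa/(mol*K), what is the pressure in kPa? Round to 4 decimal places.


PV = nRT, solve for P = nRT / V.
nRT = 0.956 * 8.314 * 558 = 4435.0867
P = 4435.0867 / 12.56
P = 353.11199841 kPa, rounded to 4 dp:

353.1120 kPa


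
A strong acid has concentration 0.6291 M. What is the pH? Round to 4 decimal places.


A strong acid dissociates completely, so [H+] equals the given concentration.
pH = -log10([H+]) = -log10(0.6291)
pH = 0.20128031, rounded to 4 dp:

0.2013


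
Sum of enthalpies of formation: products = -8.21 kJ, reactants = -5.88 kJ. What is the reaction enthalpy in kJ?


dH_rxn = sum(dH_f products) - sum(dH_f reactants)
dH_rxn = -8.21 - (-5.88)
dH_rxn = -2.33 kJ:

-2.33 kJ


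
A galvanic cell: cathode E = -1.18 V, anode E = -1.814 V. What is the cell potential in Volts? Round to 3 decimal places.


Standard cell potential: E_cell = E_cathode - E_anode.
E_cell = -1.18 - (-1.814)
E_cell = 0.634 V, rounded to 3 dp:

0.634 V


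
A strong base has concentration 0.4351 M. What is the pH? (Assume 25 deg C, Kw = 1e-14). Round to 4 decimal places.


A strong base dissociates completely, so [OH-] equals the given concentration.
pOH = -log10([OH-]) = -log10(0.4351) = 0.361411
pH = 14 - pOH = 14 - 0.361411
pH = 13.638589, rounded to 4 dp:

13.6386


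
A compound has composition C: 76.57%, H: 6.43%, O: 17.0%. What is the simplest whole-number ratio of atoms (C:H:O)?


Assume 100 g of compound, divide each mass% by atomic mass to get moles, then normalize by the smallest to get a raw atom ratio.
Moles per 100 g: C: 76.57/12.011 = 6.375, H: 6.43/1.008 = 6.379, O: 17.0/15.999 = 1.0626
Raw ratio (divide by min = 1.0626): C: 6.0, H: 6.003, O: 1.0
Multiply by 1 to clear fractions: C: 6.0 ~= 6, H: 6.003 ~= 6, O: 1.0 ~= 1
Reduce by GCD to get the simplest whole-number ratio:

6:6:1


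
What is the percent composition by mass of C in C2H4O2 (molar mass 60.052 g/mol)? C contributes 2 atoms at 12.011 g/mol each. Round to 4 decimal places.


pct = 100 * (n_elem * M_elem) / M_total
mass_contribution = 2 * 12.011 = 24.022 g/mol
pct = 100 * 24.022 / 60.052
pct = 40.00199827 %, rounded to 4 dp:

40.0020 %


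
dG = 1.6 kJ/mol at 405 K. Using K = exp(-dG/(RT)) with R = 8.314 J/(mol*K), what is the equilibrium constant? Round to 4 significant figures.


dG is in kJ/mol; multiply by 1000 to match R in J/(mol*K).
RT = 8.314 * 405 = 3367.17 J/mol
exponent = -dG*1000 / (RT) = -(1.6*1000) / 3367.17 = -0.47517648
K = exp(-0.47517648)
K = 0.62177532, rounded to 4 significant figures:

0.6218


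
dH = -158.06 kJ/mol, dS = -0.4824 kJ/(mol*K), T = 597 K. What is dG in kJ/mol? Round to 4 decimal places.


Gibbs: dG = dH - T*dS (consistent units, dS already in kJ/(mol*K)).
T*dS = 597 * -0.4824 = -287.9928
dG = -158.06 - (-287.9928)
dG = 129.9328 kJ/mol, rounded to 4 dp:

129.9328 kJ/mol


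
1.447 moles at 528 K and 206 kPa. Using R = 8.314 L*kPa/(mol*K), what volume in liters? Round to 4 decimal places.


PV = nRT, solve for V = nRT / P.
nRT = 1.447 * 8.314 * 528 = 6352.029
V = 6352.029 / 206
V = 30.83509223 L, rounded to 4 dp:

30.8351 L


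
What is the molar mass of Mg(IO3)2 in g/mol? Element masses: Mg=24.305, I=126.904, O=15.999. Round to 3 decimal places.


M = sum(count * atomic_mass) over atoms.
M = 1*24.305 + 2*126.904 + 6*15.999
M = 24.305 + 253.808 + 95.994
M = 374.107 g/mol, rounded to 3 dp:

374.107 g/mol


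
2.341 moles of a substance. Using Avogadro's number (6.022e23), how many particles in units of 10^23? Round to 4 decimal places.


N = n * NA, then divide by 1e23 for the requested units.
N / 1e23 = n * 6.022
N / 1e23 = 2.341 * 6.022
N / 1e23 = 14.097502, rounded to 4 dp:

14.0975


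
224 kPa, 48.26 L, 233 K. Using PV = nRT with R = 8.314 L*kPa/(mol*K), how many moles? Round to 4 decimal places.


PV = nRT, solve for n = PV / (RT).
PV = 224 * 48.26 = 10810.24
RT = 8.314 * 233 = 1937.162
n = 10810.24 / 1937.162
n = 5.58045223 mol, rounded to 4 dp:

5.5805 mol


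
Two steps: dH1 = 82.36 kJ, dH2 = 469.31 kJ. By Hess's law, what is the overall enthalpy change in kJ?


Hess's law: enthalpy is a state function, so add the step enthalpies.
dH_total = dH1 + dH2 = 82.36 + (469.31)
dH_total = 551.67 kJ:

551.67 kJ


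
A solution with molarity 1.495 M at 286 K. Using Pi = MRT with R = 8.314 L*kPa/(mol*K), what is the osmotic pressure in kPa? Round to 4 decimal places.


Osmotic pressure (van't Hoff): Pi = M*R*T.
RT = 8.314 * 286 = 2377.804
Pi = 1.495 * 2377.804
Pi = 3554.81698 kPa, rounded to 4 dp:

3554.8170 kPa


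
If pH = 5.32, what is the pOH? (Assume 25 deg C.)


At 25 deg C, pH + pOH = 14.
pOH = 14 - pH = 14 - 5.32
pOH = 8.68:

8.68


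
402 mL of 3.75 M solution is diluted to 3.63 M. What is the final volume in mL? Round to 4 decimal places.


Dilution: M1*V1 = M2*V2, solve for V2.
V2 = M1*V1 / M2
V2 = 3.75 * 402 / 3.63
V2 = 1507.5 / 3.63
V2 = 415.2892562 mL, rounded to 4 dp:

415.2893 mL


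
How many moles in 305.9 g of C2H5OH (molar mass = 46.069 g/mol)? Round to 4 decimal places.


n = mass / M
n = 305.9 / 46.069
n = 6.64003994 mol, rounded to 4 dp:

6.6400 mol


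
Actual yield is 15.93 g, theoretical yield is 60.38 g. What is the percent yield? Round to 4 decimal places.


% yield = 100 * actual / theoretical
% yield = 100 * 15.93 / 60.38
% yield = 26.38290825 %, rounded to 4 dp:

26.3829 %


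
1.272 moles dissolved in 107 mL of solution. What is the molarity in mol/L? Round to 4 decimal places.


Convert volume to liters: V_L = V_mL / 1000.
V_L = 107 / 1000 = 0.107 L
M = n / V_L = 1.272 / 0.107
M = 11.88785047 mol/L, rounded to 4 dp:

11.8879 mol/L


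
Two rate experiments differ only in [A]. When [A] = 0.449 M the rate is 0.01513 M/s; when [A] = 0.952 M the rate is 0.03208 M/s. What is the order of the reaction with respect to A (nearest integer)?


Rate is proportional to [A]^n, so rate2/rate1 = ([A]2/[A]1)^n. Take logs to solve for n.
rate2/rate1 = 0.03208 / 0.01513 = 2.1203
[A]2/[A]1 = 0.952 / 0.449 = 2.1203
n = ln(2.1203) / ln(2.1203) = 1.0
Nearest integer order:

1


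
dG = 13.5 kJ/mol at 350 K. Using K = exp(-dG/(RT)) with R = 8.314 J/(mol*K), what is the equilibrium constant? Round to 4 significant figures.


dG is in kJ/mol; multiply by 1000 to match R in J/(mol*K).
RT = 8.314 * 350 = 2909.9 J/mol
exponent = -dG*1000 / (RT) = -(13.5*1000) / 2909.9 = -4.63933469
K = exp(-4.63933469)
K = 0.0096641251, rounded to 4 significant figures:

0.009664


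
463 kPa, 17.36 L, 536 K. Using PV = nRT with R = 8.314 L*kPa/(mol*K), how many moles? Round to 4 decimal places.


PV = nRT, solve for n = PV / (RT).
PV = 463 * 17.36 = 8037.68
RT = 8.314 * 536 = 4456.304
n = 8037.68 / 4456.304
n = 1.8036651 mol, rounded to 4 dp:

1.8037 mol


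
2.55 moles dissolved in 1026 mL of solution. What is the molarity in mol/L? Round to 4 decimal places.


Convert volume to liters: V_L = V_mL / 1000.
V_L = 1026 / 1000 = 1.026 L
M = n / V_L = 2.55 / 1.026
M = 2.48538012 mol/L, rounded to 4 dp:

2.4854 mol/L


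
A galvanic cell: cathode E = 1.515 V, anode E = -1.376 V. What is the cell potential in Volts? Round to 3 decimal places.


Standard cell potential: E_cell = E_cathode - E_anode.
E_cell = 1.515 - (-1.376)
E_cell = 2.891 V, rounded to 3 dp:

2.891 V


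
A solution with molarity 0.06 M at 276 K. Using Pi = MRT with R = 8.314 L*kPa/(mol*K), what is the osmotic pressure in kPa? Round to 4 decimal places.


Osmotic pressure (van't Hoff): Pi = M*R*T.
RT = 8.314 * 276 = 2294.664
Pi = 0.06 * 2294.664
Pi = 137.67984 kPa, rounded to 4 dp:

137.6798 kPa


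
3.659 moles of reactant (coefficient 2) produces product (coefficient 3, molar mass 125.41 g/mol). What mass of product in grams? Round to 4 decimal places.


Use the coefficient ratio to convert reactant moles to product moles, then multiply by the product's molar mass.
moles_P = moles_R * (coeff_P / coeff_R) = 3.659 * (3/2) = 5.4885
mass_P = moles_P * M_P = 5.4885 * 125.41
mass_P = 688.312785 g, rounded to 4 dp:

688.3128 g


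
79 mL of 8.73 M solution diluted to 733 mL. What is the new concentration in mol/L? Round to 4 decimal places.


Dilution: M1*V1 = M2*V2, solve for M2.
M2 = M1*V1 / V2
M2 = 8.73 * 79 / 733
M2 = 689.67 / 733
M2 = 0.94088677 mol/L, rounded to 4 dp:

0.9409 mol/L


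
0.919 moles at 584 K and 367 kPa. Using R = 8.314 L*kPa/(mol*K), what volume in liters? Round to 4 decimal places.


PV = nRT, solve for V = nRT / P.
nRT = 0.919 * 8.314 * 584 = 4462.0905
V = 4462.0905 / 367
V = 12.15828474 L, rounded to 4 dp:

12.1583 L


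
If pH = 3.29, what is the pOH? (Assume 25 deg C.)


At 25 deg C, pH + pOH = 14.
pOH = 14 - pH = 14 - 3.29
pOH = 10.71:

10.71


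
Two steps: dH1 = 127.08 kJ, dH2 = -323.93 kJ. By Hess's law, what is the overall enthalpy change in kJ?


Hess's law: enthalpy is a state function, so add the step enthalpies.
dH_total = dH1 + dH2 = 127.08 + (-323.93)
dH_total = -196.85 kJ:

-196.85 kJ


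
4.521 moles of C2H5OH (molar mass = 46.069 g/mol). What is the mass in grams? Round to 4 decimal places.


mass = n * M
mass = 4.521 * 46.069
mass = 208.277949 g, rounded to 4 dp:

208.2779 g


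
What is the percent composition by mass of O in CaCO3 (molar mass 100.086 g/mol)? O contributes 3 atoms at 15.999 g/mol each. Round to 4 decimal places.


pct = 100 * (n_elem * M_elem) / M_total
mass_contribution = 3 * 15.999 = 47.997 g/mol
pct = 100 * 47.997 / 100.086
pct = 47.95575805 %, rounded to 4 dp:

47.9558 %


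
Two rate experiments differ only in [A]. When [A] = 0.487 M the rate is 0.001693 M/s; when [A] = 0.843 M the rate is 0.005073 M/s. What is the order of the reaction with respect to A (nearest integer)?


Rate is proportional to [A]^n, so rate2/rate1 = ([A]2/[A]1)^n. Take logs to solve for n.
rate2/rate1 = 0.005073 / 0.001693 = 2.9965
[A]2/[A]1 = 0.843 / 0.487 = 1.731
n = ln(2.9965) / ln(1.731) = 2.0
Nearest integer order:

2


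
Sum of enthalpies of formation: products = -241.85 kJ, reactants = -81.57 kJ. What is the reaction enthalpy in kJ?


dH_rxn = sum(dH_f products) - sum(dH_f reactants)
dH_rxn = -241.85 - (-81.57)
dH_rxn = -160.28 kJ:

-160.28 kJ


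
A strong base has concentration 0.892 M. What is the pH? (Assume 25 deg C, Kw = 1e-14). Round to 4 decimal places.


A strong base dissociates completely, so [OH-] equals the given concentration.
pOH = -log10([OH-]) = -log10(0.892) = 0.049635
pH = 14 - pOH = 14 - 0.049635
pH = 13.950365, rounded to 4 dp:

13.9504


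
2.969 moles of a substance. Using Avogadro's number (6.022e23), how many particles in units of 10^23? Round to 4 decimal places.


N = n * NA, then divide by 1e23 for the requested units.
N / 1e23 = n * 6.022
N / 1e23 = 2.969 * 6.022
N / 1e23 = 17.879318, rounded to 4 dp:

17.8793


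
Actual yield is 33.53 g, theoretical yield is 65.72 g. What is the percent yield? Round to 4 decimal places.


% yield = 100 * actual / theoretical
% yield = 100 * 33.53 / 65.72
% yield = 51.01947657 %, rounded to 4 dp:

51.0195 %


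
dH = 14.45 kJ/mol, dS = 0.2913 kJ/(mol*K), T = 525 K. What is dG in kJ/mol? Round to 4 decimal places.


Gibbs: dG = dH - T*dS (consistent units, dS already in kJ/(mol*K)).
T*dS = 525 * 0.2913 = 152.9325
dG = 14.45 - (152.9325)
dG = -138.4825 kJ/mol, rounded to 4 dp:

-138.4825 kJ/mol


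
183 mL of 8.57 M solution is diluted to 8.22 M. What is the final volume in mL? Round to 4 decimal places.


Dilution: M1*V1 = M2*V2, solve for V2.
V2 = M1*V1 / M2
V2 = 8.57 * 183 / 8.22
V2 = 1568.31 / 8.22
V2 = 190.7919708 mL, rounded to 4 dp:

190.7920 mL


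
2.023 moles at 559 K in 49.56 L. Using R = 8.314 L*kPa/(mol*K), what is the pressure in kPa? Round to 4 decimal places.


PV = nRT, solve for P = nRT / V.
nRT = 2.023 * 8.314 * 559 = 9401.9451
P = 9401.9451 / 49.56
P = 189.70833535 kPa, rounded to 4 dp:

189.7083 kPa


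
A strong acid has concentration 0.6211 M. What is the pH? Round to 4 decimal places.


A strong acid dissociates completely, so [H+] equals the given concentration.
pH = -log10([H+]) = -log10(0.6211)
pH = 0.20683847, rounded to 4 dp:

0.2068


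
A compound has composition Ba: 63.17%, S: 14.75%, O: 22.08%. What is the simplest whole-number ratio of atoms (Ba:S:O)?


Assume 100 g of compound, divide each mass% by atomic mass to get moles, then normalize by the smallest to get a raw atom ratio.
Moles per 100 g: Ba: 63.17/137.327 = 0.46, S: 14.75/32.065 = 0.46, O: 22.08/15.999 = 1.3801
Raw ratio (divide by min = 0.46): Ba: 1.0, S: 1.0, O: 3.0
Multiply by 1 to clear fractions: Ba: 1.0 ~= 1, S: 1.0 ~= 1, O: 3.0 ~= 3
Reduce by GCD to get the simplest whole-number ratio:

1:1:3


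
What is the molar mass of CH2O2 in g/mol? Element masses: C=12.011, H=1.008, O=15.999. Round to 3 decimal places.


M = sum(count * atomic_mass) over atoms.
M = 1*12.011 + 2*1.008 + 2*15.999
M = 12.011 + 2.016 + 31.998
M = 46.025 g/mol, rounded to 3 dp:

46.025 g/mol


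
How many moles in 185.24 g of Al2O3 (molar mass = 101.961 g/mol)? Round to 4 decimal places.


n = mass / M
n = 185.24 / 101.961
n = 1.81677308 mol, rounded to 4 dp:

1.8168 mol


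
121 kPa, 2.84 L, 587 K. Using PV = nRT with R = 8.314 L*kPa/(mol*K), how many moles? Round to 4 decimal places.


PV = nRT, solve for n = PV / (RT).
PV = 121 * 2.84 = 343.64
RT = 8.314 * 587 = 4880.318
n = 343.64 / 4880.318
n = 0.07041344 mol, rounded to 4 dp:

0.0704 mol


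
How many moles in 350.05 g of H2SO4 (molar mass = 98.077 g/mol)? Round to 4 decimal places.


n = mass / M
n = 350.05 / 98.077
n = 3.56913446 mol, rounded to 4 dp:

3.5691 mol


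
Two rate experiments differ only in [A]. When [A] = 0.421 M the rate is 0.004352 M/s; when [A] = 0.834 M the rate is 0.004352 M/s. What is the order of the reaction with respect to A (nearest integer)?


Rate is proportional to [A]^n, so rate2/rate1 = ([A]2/[A]1)^n. Take logs to solve for n.
rate2/rate1 = 0.004352 / 0.004352 = 1.0
[A]2/[A]1 = 0.834 / 0.421 = 1.981
n = ln(1.0) / ln(1.981) = 0.0
Nearest integer order:

0


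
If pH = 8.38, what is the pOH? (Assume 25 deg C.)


At 25 deg C, pH + pOH = 14.
pOH = 14 - pH = 14 - 8.38
pOH = 5.62:

5.62


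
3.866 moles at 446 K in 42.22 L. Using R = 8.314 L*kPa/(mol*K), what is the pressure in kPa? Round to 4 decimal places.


PV = nRT, solve for P = nRT / V.
nRT = 3.866 * 8.314 * 446 = 14335.2981
P = 14335.2981 / 42.22
P = 339.53808858 kPa, rounded to 4 dp:

339.5381 kPa


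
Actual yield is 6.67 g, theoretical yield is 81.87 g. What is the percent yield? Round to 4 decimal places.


% yield = 100 * actual / theoretical
% yield = 100 * 6.67 / 81.87
% yield = 8.14706242 %, rounded to 4 dp:

8.1471 %


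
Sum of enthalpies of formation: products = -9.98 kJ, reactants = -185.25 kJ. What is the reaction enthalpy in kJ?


dH_rxn = sum(dH_f products) - sum(dH_f reactants)
dH_rxn = -9.98 - (-185.25)
dH_rxn = 175.27 kJ:

175.27 kJ


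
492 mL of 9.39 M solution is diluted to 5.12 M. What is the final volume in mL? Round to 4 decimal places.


Dilution: M1*V1 = M2*V2, solve for V2.
V2 = M1*V1 / M2
V2 = 9.39 * 492 / 5.12
V2 = 4619.88 / 5.12
V2 = 902.3203125 mL, rounded to 4 dp:

902.3203 mL


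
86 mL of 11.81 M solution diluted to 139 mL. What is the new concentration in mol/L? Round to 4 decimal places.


Dilution: M1*V1 = M2*V2, solve for M2.
M2 = M1*V1 / V2
M2 = 11.81 * 86 / 139
M2 = 1015.66 / 139
M2 = 7.30690647 mol/L, rounded to 4 dp:

7.3069 mol/L


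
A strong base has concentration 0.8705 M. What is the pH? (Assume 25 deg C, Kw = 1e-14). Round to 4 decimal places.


A strong base dissociates completely, so [OH-] equals the given concentration.
pOH = -log10([OH-]) = -log10(0.8705) = 0.060231
pH = 14 - pOH = 14 - 0.060231
pH = 13.939769, rounded to 4 dp:

13.9398


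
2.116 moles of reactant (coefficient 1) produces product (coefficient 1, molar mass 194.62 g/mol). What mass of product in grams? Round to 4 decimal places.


Use the coefficient ratio to convert reactant moles to product moles, then multiply by the product's molar mass.
moles_P = moles_R * (coeff_P / coeff_R) = 2.116 * (1/1) = 2.116
mass_P = moles_P * M_P = 2.116 * 194.62
mass_P = 411.81592 g, rounded to 4 dp:

411.8159 g


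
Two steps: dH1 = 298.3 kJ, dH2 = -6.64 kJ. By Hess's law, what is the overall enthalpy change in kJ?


Hess's law: enthalpy is a state function, so add the step enthalpies.
dH_total = dH1 + dH2 = 298.3 + (-6.64)
dH_total = 291.66 kJ:

291.66 kJ


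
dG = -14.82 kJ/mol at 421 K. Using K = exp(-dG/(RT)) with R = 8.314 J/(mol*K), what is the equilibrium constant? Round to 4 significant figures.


dG is in kJ/mol; multiply by 1000 to match R in J/(mol*K).
RT = 8.314 * 421 = 3500.194 J/mol
exponent = -dG*1000 / (RT) = -(-14.82*1000) / 3500.194 = 4.23405103
K = exp(4.23405103)
K = 68.996172, rounded to 4 significant figures:

69.00


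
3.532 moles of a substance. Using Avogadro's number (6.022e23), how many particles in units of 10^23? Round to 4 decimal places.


N = n * NA, then divide by 1e23 for the requested units.
N / 1e23 = n * 6.022
N / 1e23 = 3.532 * 6.022
N / 1e23 = 21.269704, rounded to 4 dp:

21.2697


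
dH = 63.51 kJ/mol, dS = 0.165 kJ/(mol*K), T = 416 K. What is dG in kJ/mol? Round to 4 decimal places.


Gibbs: dG = dH - T*dS (consistent units, dS already in kJ/(mol*K)).
T*dS = 416 * 0.165 = 68.64
dG = 63.51 - (68.64)
dG = -5.13 kJ/mol, rounded to 4 dp:

-5.1300 kJ/mol


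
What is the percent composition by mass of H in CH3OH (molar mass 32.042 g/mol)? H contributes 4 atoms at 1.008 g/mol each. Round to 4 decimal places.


pct = 100 * (n_elem * M_elem) / M_total
mass_contribution = 4 * 1.008 = 4.032 g/mol
pct = 100 * 4.032 / 32.042
pct = 12.58348418 %, rounded to 4 dp:

12.5835 %


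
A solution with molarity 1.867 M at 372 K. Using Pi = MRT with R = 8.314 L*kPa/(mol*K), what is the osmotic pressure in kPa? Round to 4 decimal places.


Osmotic pressure (van't Hoff): Pi = M*R*T.
RT = 8.314 * 372 = 3092.808
Pi = 1.867 * 3092.808
Pi = 5774.272536 kPa, rounded to 4 dp:

5774.2725 kPa


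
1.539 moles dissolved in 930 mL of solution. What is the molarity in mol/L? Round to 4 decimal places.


Convert volume to liters: V_L = V_mL / 1000.
V_L = 930 / 1000 = 0.93 L
M = n / V_L = 1.539 / 0.93
M = 1.65483871 mol/L, rounded to 4 dp:

1.6548 mol/L


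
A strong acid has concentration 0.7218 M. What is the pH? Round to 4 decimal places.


A strong acid dissociates completely, so [H+] equals the given concentration.
pH = -log10([H+]) = -log10(0.7218)
pH = 0.14158312, rounded to 4 dp:

0.1416


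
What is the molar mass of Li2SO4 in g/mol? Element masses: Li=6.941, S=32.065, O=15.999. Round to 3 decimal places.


M = sum(count * atomic_mass) over atoms.
M = 2*6.941 + 1*32.065 + 4*15.999
M = 13.882 + 32.065 + 63.996
M = 109.943 g/mol, rounded to 3 dp:

109.943 g/mol


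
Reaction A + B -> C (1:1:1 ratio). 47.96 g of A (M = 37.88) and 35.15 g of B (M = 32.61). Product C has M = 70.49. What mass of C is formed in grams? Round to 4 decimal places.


Find moles of each reactant; the smaller value is the limiting reagent in a 1:1:1 reaction, so moles_C equals moles of the limiter.
n_A = mass_A / M_A = 47.96 / 37.88 = 1.266103 mol
n_B = mass_B / M_B = 35.15 / 32.61 = 1.07789 mol
Limiting reagent: B (smaller), n_limiting = 1.07789 mol
mass_C = n_limiting * M_C = 1.07789 * 70.49
mass_C = 75.9804661 g, rounded to 4 dp:

75.9805 g


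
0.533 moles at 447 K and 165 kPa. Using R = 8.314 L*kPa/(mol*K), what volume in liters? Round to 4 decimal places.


PV = nRT, solve for V = nRT / P.
nRT = 0.533 * 8.314 * 447 = 1980.8188
V = 1980.8188 / 165
V = 12.00496242 L, rounded to 4 dp:

12.0050 L


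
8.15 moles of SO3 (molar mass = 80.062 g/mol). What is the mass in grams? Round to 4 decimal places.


mass = n * M
mass = 8.15 * 80.062
mass = 652.5053 g, rounded to 4 dp:

652.5053 g


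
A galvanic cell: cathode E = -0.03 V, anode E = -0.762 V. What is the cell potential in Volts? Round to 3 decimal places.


Standard cell potential: E_cell = E_cathode - E_anode.
E_cell = -0.03 - (-0.762)
E_cell = 0.732 V, rounded to 3 dp:

0.732 V


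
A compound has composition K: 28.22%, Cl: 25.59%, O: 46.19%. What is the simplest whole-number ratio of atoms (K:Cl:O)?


Assume 100 g of compound, divide each mass% by atomic mass to get moles, then normalize by the smallest to get a raw atom ratio.
Moles per 100 g: K: 28.22/39.098 = 0.7218, Cl: 25.59/35.453 = 0.7218, O: 46.19/15.999 = 2.8871
Raw ratio (divide by min = 0.7218): K: 1.0, Cl: 1.0, O: 4.0
Multiply by 1 to clear fractions: K: 1.0 ~= 1, Cl: 1.0 ~= 1, O: 4.0 ~= 4
Reduce by GCD to get the simplest whole-number ratio:

1:1:4


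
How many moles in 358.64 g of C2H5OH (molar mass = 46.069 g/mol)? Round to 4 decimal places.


n = mass / M
n = 358.64 / 46.069
n = 7.78484447 mol, rounded to 4 dp:

7.7848 mol


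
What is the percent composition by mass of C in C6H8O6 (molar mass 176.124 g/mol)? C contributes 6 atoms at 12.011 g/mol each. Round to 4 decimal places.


pct = 100 * (n_elem * M_elem) / M_total
mass_contribution = 6 * 12.011 = 72.066 g/mol
pct = 100 * 72.066 / 176.124
pct = 40.91776249 %, rounded to 4 dp:

40.9178 %


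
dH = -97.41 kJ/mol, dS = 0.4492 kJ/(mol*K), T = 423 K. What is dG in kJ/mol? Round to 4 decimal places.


Gibbs: dG = dH - T*dS (consistent units, dS already in kJ/(mol*K)).
T*dS = 423 * 0.4492 = 190.0116
dG = -97.41 - (190.0116)
dG = -287.4216 kJ/mol, rounded to 4 dp:

-287.4216 kJ/mol


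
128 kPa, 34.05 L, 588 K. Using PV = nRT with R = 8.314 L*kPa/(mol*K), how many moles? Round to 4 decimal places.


PV = nRT, solve for n = PV / (RT).
PV = 128 * 34.05 = 4358.4
RT = 8.314 * 588 = 4888.632
n = 4358.4 / 4888.632
n = 0.89153776 mol, rounded to 4 dp:

0.8915 mol


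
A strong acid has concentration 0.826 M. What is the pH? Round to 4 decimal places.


A strong acid dissociates completely, so [H+] equals the given concentration.
pH = -log10([H+]) = -log10(0.826)
pH = 0.08301995, rounded to 4 dp:

0.0830


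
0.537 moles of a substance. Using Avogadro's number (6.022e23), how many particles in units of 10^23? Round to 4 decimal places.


N = n * NA, then divide by 1e23 for the requested units.
N / 1e23 = n * 6.022
N / 1e23 = 0.537 * 6.022
N / 1e23 = 3.233814, rounded to 4 dp:

3.2338


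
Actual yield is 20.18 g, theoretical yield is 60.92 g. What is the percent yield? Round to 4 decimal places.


% yield = 100 * actual / theoretical
% yield = 100 * 20.18 / 60.92
% yield = 33.12541037 %, rounded to 4 dp:

33.1254 %


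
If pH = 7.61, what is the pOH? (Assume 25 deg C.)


At 25 deg C, pH + pOH = 14.
pOH = 14 - pH = 14 - 7.61
pOH = 6.39:

6.39


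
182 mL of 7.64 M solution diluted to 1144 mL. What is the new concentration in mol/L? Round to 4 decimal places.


Dilution: M1*V1 = M2*V2, solve for M2.
M2 = M1*V1 / V2
M2 = 7.64 * 182 / 1144
M2 = 1390.48 / 1144
M2 = 1.21545455 mol/L, rounded to 4 dp:

1.2155 mol/L


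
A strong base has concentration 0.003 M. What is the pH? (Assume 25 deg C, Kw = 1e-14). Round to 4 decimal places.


A strong base dissociates completely, so [OH-] equals the given concentration.
pOH = -log10([OH-]) = -log10(0.003) = 2.522879
pH = 14 - pOH = 14 - 2.522879
pH = 11.477121, rounded to 4 dp:

11.4771


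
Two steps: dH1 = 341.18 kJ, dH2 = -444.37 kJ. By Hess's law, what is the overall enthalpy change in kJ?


Hess's law: enthalpy is a state function, so add the step enthalpies.
dH_total = dH1 + dH2 = 341.18 + (-444.37)
dH_total = -103.19 kJ:

-103.19 kJ


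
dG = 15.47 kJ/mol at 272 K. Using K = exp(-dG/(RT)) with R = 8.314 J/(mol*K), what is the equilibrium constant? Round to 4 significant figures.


dG is in kJ/mol; multiply by 1000 to match R in J/(mol*K).
RT = 8.314 * 272 = 2261.408 J/mol
exponent = -dG*1000 / (RT) = -(15.47*1000) / 2261.408 = -6.84087082
K = exp(-6.84087082)
K = 0.0010691719, rounded to 4 significant figures:

0.001069


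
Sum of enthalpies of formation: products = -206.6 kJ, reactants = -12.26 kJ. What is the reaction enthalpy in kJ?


dH_rxn = sum(dH_f products) - sum(dH_f reactants)
dH_rxn = -206.6 - (-12.26)
dH_rxn = -194.34 kJ:

-194.34 kJ


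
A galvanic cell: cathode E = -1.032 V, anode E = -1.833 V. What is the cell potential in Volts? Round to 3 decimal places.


Standard cell potential: E_cell = E_cathode - E_anode.
E_cell = -1.032 - (-1.833)
E_cell = 0.801 V, rounded to 3 dp:

0.801 V


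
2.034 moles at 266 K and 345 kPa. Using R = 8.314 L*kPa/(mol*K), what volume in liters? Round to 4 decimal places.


PV = nRT, solve for V = nRT / P.
nRT = 2.034 * 8.314 * 266 = 4498.2398
V = 4498.2398 / 345
V = 13.03837623 L, rounded to 4 dp:

13.0384 L


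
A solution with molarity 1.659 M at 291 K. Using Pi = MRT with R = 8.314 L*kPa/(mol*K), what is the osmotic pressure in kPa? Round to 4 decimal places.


Osmotic pressure (van't Hoff): Pi = M*R*T.
RT = 8.314 * 291 = 2419.374
Pi = 1.659 * 2419.374
Pi = 4013.741466 kPa, rounded to 4 dp:

4013.7415 kPa


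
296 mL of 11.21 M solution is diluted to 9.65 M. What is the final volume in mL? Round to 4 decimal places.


Dilution: M1*V1 = M2*V2, solve for V2.
V2 = M1*V1 / M2
V2 = 11.21 * 296 / 9.65
V2 = 3318.16 / 9.65
V2 = 343.8507772 mL, rounded to 4 dp:

343.8508 mL


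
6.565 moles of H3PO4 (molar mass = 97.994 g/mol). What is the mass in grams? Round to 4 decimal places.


mass = n * M
mass = 6.565 * 97.994
mass = 643.33061 g, rounded to 4 dp:

643.3306 g


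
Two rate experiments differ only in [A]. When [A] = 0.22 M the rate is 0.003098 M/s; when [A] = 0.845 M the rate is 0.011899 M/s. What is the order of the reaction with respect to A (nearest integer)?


Rate is proportional to [A]^n, so rate2/rate1 = ([A]2/[A]1)^n. Take logs to solve for n.
rate2/rate1 = 0.011899 / 0.003098 = 3.8409
[A]2/[A]1 = 0.845 / 0.22 = 3.8409
n = ln(3.8409) / ln(3.8409) = 1.0
Nearest integer order:

1
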